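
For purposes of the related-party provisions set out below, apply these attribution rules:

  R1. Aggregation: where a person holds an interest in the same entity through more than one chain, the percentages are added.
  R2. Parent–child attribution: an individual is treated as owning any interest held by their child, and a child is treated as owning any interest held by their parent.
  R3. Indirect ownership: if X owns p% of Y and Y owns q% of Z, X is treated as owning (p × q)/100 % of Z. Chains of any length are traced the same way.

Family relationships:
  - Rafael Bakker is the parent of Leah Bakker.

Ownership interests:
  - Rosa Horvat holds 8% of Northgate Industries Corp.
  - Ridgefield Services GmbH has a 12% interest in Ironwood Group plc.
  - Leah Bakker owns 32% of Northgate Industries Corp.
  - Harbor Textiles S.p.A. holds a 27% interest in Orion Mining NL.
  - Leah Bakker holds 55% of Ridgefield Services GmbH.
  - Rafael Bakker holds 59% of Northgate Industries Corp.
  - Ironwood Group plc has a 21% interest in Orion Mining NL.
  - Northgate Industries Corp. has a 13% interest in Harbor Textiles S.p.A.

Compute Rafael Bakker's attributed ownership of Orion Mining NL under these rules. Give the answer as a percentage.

4.5801%

By parent–child attribution (R2), Rafael Bakker is treated as also owning Leah Bakker's interest in Northgate Industries Corp, giving 59% + 32% = 91%.
By parent–child attribution (R2), Rafael Bakker is treated as owning Leah Bakker's 55% interest in Ridgefield Services GmbH.
Chain via Northgate Industries Corp. → Harbor Textiles S.p.A. (R3): 91% × 13% × 27% = 3.1941% of Orion Mining NL.
Chain via Ridgefield Services GmbH → Ironwood Group plc (R3): 55% × 12% × 21% = 1.386% of Orion Mining NL.
Aggregating (R1): 3.1941% + 1.386% = 4.5801%.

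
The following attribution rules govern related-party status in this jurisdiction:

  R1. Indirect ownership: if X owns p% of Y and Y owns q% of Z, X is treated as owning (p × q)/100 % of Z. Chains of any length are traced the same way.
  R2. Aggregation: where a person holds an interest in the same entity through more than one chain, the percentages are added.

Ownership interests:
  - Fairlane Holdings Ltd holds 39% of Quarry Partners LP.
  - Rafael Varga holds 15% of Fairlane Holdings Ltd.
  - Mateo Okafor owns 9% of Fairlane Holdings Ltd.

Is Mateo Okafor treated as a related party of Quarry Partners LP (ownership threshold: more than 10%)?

Chain via Fairlane Holdings Ltd (R1): 9% × 39% = 3.51% of Quarry Partners LP.
3.51% does not exceed the 10% threshold, so Mateo is not a related party to Quarry Partners LP.

No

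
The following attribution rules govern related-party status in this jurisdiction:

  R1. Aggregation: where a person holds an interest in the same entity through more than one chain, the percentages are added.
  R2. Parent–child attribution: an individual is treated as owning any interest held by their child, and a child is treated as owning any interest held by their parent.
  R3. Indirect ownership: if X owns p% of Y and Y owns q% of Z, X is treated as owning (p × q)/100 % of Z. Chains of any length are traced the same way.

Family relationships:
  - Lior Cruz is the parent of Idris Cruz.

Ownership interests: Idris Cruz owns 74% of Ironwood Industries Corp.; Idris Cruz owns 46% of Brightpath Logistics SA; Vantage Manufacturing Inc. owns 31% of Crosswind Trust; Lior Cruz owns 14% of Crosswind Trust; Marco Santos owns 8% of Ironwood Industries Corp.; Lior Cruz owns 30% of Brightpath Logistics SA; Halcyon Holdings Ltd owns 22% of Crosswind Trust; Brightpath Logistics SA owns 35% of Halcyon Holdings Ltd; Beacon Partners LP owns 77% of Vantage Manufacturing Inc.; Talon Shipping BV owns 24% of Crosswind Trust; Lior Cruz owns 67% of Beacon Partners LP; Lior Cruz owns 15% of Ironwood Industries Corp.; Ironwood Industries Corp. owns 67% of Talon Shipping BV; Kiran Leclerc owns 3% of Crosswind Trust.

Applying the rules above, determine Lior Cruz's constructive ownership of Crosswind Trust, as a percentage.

By parent–child attribution (R2), Lior Cruz is treated as also owning Idris Cruz's interest in Ironwood Industries Corp, giving 15% + 74% = 89%.
By parent–child attribution (R2), Lior Cruz is treated as also owning Idris Cruz's interest in Brightpath Logistics SA, giving 30% + 46% = 76%.
Chain via Ironwood Industries Corp. → Talon Shipping BV (R3): 89% × 67% × 24% = 14.3112% of Crosswind Trust.
Chain via Brightpath Logistics SA → Halcyon Holdings Ltd (R3): 76% × 35% × 22% = 5.852% of Crosswind Trust.
Chain via Beacon Partners LP → Vantage Manufacturing Inc. (R3): 67% × 77% × 31% = 15.9929% of Crosswind Trust.
Direct interest in Crosswind Trust: 14%.
Aggregating (R1): 14.3112% + 5.852% + 15.9929% + 14% = 50.1561%.

50.1561%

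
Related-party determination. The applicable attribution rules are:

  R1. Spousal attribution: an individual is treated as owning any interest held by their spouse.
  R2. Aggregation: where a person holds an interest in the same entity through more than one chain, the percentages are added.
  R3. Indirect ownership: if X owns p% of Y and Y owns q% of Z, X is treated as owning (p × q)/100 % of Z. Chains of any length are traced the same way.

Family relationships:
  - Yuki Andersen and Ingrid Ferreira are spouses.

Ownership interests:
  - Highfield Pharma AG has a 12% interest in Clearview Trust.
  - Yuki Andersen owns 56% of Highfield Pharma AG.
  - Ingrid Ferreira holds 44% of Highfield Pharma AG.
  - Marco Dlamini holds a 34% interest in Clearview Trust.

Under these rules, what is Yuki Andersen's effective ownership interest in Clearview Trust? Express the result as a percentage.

12%

By spousal attribution (R1), Yuki Andersen is treated as also owning Ingrid Ferreira's interest in Highfield Pharma AG, giving 56% + 44% = 100%.
Chain via Highfield Pharma AG (R3): 100% × 12% = 12% of Clearview Trust.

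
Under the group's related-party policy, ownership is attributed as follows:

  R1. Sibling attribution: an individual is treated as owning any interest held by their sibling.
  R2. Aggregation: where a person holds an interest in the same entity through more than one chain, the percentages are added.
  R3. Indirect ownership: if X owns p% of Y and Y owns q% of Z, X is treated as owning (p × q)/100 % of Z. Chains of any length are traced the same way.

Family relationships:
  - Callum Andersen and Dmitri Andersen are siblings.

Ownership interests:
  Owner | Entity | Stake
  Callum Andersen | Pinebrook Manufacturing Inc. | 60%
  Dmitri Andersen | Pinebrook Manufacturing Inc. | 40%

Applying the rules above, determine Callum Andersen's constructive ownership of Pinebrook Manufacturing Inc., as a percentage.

By sibling attribution (R1), Callum Andersen is treated as also owning Dmitri Andersen's interest in Pinebrook Manufacturing Inc, giving 60% + 40% = 100%.
Direct interest in Pinebrook Manufacturing Inc: 100%.

100%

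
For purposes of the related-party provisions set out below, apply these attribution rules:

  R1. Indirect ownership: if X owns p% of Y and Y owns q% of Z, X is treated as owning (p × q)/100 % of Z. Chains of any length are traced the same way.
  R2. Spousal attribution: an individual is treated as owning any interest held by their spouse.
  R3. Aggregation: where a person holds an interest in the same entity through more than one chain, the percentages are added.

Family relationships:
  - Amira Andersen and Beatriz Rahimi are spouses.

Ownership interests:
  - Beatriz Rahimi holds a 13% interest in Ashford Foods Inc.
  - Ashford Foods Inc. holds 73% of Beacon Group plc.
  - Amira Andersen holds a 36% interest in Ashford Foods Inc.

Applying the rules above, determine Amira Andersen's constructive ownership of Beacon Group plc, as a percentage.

By spousal attribution (R2), Amira Andersen is treated as also owning Beatriz Rahimi's interest in Ashford Foods Inc, giving 36% + 13% = 49%.
Chain via Ashford Foods Inc. (R1): 49% × 73% = 35.77% of Beacon Group plc.

35.77%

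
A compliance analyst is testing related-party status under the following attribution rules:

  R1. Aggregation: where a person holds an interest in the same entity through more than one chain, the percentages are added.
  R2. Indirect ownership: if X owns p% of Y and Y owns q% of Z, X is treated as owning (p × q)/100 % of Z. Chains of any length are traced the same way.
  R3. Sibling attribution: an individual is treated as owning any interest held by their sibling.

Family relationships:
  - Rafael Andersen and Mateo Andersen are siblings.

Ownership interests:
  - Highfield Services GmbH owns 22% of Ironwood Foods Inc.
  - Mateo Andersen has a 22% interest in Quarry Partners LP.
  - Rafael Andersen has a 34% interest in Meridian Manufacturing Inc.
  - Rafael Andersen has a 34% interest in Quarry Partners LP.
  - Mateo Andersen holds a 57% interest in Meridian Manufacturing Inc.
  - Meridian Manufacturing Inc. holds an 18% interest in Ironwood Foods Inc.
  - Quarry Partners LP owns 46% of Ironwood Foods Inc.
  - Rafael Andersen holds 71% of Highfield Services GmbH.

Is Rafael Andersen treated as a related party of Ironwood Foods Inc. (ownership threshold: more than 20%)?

Yes

By sibling attribution (R3), Rafael Andersen is treated as also owning Mateo Andersen's interest in Meridian Manufacturing Inc, giving 34% + 57% = 91%.
By sibling attribution (R3), Rafael Andersen is treated as also owning Mateo Andersen's interest in Quarry Partners LP, giving 34% + 22% = 56%.
Chain via Meridian Manufacturing Inc. (R2): 91% × 18% = 16.38% of Ironwood Foods Inc.
Chain via Quarry Partners LP (R2): 56% × 46% = 25.76% of Ironwood Foods Inc.
Chain via Highfield Services GmbH (R2): 71% × 22% = 15.62% of Ironwood Foods Inc.
Aggregating (R1): 16.38% + 25.76% + 15.62% = 57.76%.
57.76% exceeds the 20% threshold, so Rafael is a related party to Ironwood Foods Inc.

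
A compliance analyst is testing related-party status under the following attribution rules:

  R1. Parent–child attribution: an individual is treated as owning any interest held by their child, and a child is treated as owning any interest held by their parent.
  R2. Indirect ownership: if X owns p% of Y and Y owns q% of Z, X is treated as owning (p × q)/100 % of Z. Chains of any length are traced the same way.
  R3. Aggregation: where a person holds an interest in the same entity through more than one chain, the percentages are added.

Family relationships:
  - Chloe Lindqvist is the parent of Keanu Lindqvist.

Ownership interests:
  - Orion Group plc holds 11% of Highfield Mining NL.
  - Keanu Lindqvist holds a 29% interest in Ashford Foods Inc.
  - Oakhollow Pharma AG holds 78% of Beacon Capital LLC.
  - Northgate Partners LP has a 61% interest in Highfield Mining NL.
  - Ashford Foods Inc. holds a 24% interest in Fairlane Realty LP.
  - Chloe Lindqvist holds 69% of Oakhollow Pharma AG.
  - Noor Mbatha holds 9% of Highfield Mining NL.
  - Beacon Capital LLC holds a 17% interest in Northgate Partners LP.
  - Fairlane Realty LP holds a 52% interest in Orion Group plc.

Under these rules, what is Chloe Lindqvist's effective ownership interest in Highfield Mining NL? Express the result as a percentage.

By parent–child attribution (R1), Chloe Lindqvist is treated as owning Keanu Lindqvist's 29% interest in Ashford Foods Inc.
Chain via Oakhollow Pharma AG → Beacon Capital LLC → Northgate Partners LP (R2): 69% × 78% × 17% × 61% = 5.581134% of Highfield Mining NL.
Chain via Ashford Foods Inc. → Fairlane Realty LP → Orion Group plc (R2): 29% × 24% × 52% × 11% = 0.398112% of Highfield Mining NL.
Aggregating (R3): 5.581134% + 0.398112% = 5.979246%.

5.979246%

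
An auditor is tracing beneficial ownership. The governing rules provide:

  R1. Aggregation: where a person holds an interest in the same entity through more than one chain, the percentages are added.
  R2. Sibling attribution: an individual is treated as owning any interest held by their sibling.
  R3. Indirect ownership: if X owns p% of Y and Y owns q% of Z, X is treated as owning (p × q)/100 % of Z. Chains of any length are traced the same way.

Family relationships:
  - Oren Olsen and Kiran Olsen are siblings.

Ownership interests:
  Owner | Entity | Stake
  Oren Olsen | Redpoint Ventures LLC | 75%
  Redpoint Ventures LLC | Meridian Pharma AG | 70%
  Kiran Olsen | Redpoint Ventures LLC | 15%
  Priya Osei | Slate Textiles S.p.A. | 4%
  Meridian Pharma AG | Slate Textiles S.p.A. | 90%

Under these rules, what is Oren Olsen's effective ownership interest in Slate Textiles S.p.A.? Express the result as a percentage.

56.7%

By sibling attribution (R2), Oren Olsen is treated as also owning Kiran Olsen's interest in Redpoint Ventures LLC, giving 75% + 15% = 90%.
Chain via Redpoint Ventures LLC → Meridian Pharma AG (R3): 90% × 70% × 90% = 56.7% of Slate Textiles S.p.A.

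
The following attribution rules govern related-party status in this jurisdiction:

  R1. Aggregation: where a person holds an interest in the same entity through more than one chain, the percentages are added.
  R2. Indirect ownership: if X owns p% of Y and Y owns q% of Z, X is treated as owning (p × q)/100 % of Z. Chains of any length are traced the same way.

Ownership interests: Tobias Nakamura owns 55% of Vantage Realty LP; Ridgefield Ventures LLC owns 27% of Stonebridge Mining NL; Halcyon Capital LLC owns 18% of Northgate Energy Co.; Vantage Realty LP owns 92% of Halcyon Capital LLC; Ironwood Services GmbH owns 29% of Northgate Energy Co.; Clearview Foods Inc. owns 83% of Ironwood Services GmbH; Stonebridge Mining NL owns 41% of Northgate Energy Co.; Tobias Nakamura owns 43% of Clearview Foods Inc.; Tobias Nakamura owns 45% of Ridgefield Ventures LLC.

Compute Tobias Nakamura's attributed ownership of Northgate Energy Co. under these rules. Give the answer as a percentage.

24.4396%

Chain via Vantage Realty LP → Halcyon Capital LLC (R2): 55% × 92% × 18% = 9.108% of Northgate Energy Co.
Chain via Clearview Foods Inc. → Ironwood Services GmbH (R2): 43% × 83% × 29% = 10.3501% of Northgate Energy Co.
Chain via Ridgefield Ventures LLC → Stonebridge Mining NL (R2): 45% × 27% × 41% = 4.9815% of Northgate Energy Co.
Aggregating (R1): 9.108% + 10.3501% + 4.9815% = 24.4396%.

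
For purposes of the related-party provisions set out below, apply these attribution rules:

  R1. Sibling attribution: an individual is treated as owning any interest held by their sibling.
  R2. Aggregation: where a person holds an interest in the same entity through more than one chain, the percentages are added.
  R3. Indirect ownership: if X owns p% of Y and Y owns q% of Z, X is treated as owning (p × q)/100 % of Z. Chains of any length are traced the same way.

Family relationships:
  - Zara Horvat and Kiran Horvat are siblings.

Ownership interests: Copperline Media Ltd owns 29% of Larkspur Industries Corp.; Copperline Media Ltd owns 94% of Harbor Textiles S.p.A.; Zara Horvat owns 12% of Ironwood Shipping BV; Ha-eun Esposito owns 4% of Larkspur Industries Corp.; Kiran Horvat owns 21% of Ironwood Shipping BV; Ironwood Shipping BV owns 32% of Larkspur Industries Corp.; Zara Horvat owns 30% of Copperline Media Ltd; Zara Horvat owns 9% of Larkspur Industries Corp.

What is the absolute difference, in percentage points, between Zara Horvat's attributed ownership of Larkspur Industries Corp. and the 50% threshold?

21.74

By sibling attribution (R1), Zara Horvat is treated as also owning Kiran Horvat's interest in Ironwood Shipping BV, giving 12% + 21% = 33%.
Chain via Copperline Media Ltd (R3): 30% × 29% = 8.7% of Larkspur Industries Corp.
Chain via Ironwood Shipping BV (R3): 33% × 32% = 10.56% of Larkspur Industries Corp.
Direct interest in Larkspur Industries Corp: 9%.
Aggregating (R2): 8.7% + 10.56% + 9% = 28.26%.
28.26% falls short of the 50% threshold by 21.74 percentage points.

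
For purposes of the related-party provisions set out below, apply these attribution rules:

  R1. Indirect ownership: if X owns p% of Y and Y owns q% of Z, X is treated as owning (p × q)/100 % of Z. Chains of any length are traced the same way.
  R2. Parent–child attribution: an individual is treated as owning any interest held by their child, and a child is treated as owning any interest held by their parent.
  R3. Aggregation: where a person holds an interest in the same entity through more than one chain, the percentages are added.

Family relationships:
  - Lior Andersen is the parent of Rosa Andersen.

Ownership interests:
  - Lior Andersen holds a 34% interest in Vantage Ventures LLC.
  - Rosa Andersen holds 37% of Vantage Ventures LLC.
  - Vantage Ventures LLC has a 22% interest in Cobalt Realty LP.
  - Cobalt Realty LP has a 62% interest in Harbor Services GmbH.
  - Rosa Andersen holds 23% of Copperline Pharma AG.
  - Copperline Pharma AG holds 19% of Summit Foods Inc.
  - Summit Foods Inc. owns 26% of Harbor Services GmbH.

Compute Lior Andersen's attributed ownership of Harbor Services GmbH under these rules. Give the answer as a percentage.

By parent–child attribution (R2), Lior Andersen is treated as also owning Rosa Andersen's interest in Vantage Ventures LLC, giving 34% + 37% = 71%.
By parent–child attribution (R2), Lior Andersen is treated as owning Rosa Andersen's 23% interest in Copperline Pharma AG.
Chain via Vantage Ventures LLC → Cobalt Realty LP (R1): 71% × 22% × 62% = 9.6844% of Harbor Services GmbH.
Chain via Copperline Pharma AG → Summit Foods Inc. (R1): 23% × 19% × 26% = 1.1362% of Harbor Services GmbH.
Aggregating (R3): 9.6844% + 1.1362% = 10.8206%.

10.8206%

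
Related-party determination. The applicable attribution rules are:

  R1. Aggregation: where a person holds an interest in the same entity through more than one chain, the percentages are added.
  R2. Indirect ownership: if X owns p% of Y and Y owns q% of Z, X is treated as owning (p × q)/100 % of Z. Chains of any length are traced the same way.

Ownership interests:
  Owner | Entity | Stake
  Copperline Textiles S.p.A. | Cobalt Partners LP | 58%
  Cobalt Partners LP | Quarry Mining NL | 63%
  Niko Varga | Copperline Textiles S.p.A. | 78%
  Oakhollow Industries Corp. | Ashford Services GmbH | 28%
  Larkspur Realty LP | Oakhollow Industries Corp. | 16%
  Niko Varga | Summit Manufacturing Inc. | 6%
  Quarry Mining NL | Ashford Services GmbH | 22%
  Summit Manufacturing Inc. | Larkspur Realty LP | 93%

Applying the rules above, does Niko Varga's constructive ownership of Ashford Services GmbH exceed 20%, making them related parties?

No

Chain via Summit Manufacturing Inc. → Larkspur Realty LP → Oakhollow Industries Corp. (R2): 6% × 93% × 16% × 28% = 0.249984% of Ashford Services GmbH.
Chain via Copperline Textiles S.p.A. → Cobalt Partners LP → Quarry Mining NL (R2): 78% × 58% × 63% × 22% = 6.270264% of Ashford Services GmbH.
Aggregating (R1): 0.249984% + 6.270264% = 6.520248%.
6.520248% does not exceed the 20% threshold, so Niko is not a related party to Ashford Services GmbH.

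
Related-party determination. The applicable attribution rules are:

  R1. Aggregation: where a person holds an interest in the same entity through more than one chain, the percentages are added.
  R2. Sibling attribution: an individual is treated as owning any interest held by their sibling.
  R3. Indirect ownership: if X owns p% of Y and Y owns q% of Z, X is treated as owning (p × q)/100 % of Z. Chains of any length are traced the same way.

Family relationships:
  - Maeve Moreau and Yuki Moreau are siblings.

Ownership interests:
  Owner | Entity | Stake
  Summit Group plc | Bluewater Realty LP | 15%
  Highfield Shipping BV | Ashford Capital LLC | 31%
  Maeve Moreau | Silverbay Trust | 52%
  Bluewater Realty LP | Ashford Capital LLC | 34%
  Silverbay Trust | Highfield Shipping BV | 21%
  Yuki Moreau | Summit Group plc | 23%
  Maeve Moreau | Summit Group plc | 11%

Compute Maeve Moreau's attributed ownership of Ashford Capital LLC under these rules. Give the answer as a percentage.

By sibling attribution (R2), Maeve Moreau is treated as also owning Yuki Moreau's interest in Summit Group plc, giving 11% + 23% = 34%.
Chain via Summit Group plc → Bluewater Realty LP (R3): 34% × 15% × 34% = 1.734% of Ashford Capital LLC.
Chain via Silverbay Trust → Highfield Shipping BV (R3): 52% × 21% × 31% = 3.3852% of Ashford Capital LLC.
Aggregating (R1): 1.734% + 3.3852% = 5.1192%.

5.1192%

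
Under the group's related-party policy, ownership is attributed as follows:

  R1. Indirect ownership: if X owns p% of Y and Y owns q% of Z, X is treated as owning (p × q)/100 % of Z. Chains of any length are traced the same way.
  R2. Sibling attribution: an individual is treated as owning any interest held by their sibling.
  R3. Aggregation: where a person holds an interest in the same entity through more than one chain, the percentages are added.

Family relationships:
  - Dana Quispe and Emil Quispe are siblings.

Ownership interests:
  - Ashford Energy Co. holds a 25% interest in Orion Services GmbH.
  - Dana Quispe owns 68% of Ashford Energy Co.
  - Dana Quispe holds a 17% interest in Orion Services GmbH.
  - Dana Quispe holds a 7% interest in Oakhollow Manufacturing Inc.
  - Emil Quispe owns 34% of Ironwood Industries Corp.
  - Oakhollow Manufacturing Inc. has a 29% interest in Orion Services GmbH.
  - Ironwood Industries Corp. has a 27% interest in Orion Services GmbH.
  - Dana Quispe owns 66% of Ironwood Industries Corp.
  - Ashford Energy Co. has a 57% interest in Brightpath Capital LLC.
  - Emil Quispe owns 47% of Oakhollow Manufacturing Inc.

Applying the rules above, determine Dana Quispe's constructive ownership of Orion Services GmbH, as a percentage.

76.66%

By sibling attribution (R2), Dana Quispe is treated as also owning Emil Quispe's interest in Ironwood Industries Corp, giving 66% + 34% = 100%.
By sibling attribution (R2), Dana Quispe is treated as also owning Emil Quispe's interest in Oakhollow Manufacturing Inc, giving 7% + 47% = 54%.
Chain via Ironwood Industries Corp. (R1): 100% × 27% = 27% of Orion Services GmbH.
Chain via Ashford Energy Co. (R1): 68% × 25% = 17% of Orion Services GmbH.
Chain via Oakhollow Manufacturing Inc. (R1): 54% × 29% = 15.66% of Orion Services GmbH.
Direct interest in Orion Services GmbH: 17%.
Aggregating (R3): 27% + 17% + 15.66% + 17% = 76.66%.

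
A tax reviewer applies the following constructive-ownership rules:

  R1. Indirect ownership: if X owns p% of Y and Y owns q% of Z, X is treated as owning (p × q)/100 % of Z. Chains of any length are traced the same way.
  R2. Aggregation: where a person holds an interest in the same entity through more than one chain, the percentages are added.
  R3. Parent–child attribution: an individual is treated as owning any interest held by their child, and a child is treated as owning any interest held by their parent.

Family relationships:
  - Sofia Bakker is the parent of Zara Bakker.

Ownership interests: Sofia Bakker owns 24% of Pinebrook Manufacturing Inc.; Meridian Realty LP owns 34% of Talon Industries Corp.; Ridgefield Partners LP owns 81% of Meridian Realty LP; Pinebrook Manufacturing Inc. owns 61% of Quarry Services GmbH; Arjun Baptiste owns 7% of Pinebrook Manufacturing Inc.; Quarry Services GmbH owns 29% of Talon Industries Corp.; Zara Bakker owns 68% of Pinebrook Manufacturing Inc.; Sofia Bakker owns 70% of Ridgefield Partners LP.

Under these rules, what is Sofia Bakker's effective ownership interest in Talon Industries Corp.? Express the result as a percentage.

By parent–child attribution (R3), Sofia Bakker is treated as also owning Zara Bakker's interest in Pinebrook Manufacturing Inc, giving 24% + 68% = 92%.
Chain via Pinebrook Manufacturing Inc. → Quarry Services GmbH (R1): 92% × 61% × 29% = 16.2748% of Talon Industries Corp.
Chain via Ridgefield Partners LP → Meridian Realty LP (R1): 70% × 81% × 34% = 19.278% of Talon Industries Corp.
Aggregating (R2): 16.2748% + 19.278% = 35.5528%.

35.5528%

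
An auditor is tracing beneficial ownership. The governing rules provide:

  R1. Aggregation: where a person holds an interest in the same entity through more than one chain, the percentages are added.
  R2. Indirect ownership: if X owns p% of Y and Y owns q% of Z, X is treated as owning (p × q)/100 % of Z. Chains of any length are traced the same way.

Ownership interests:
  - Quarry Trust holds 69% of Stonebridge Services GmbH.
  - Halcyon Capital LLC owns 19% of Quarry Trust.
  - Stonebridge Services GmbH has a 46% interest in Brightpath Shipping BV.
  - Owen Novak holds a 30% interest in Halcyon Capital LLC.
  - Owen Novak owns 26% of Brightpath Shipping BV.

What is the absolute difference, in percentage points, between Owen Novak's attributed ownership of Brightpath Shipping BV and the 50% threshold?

22.19082

Chain via Halcyon Capital LLC → Quarry Trust → Stonebridge Services GmbH (R2): 30% × 19% × 69% × 46% = 1.80918% of Brightpath Shipping BV.
Direct interest in Brightpath Shipping BV: 26%.
Aggregating (R1): 1.80918% + 26% = 27.80918%.
27.80918% falls short of the 50% threshold by 22.19082 percentage points.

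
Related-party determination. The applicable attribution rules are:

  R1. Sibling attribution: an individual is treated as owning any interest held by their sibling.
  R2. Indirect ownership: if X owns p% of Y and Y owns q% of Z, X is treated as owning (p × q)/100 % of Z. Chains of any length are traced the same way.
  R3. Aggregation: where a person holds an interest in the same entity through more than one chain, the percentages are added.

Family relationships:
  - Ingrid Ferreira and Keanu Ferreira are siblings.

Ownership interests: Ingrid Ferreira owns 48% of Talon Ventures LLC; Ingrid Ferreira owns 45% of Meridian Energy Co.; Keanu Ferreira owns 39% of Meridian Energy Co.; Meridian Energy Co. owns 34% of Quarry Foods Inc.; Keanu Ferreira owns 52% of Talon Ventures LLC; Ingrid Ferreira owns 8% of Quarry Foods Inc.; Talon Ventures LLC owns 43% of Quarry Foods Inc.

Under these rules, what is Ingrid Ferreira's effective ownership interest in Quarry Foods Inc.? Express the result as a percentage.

79.56%

By sibling attribution (R1), Ingrid Ferreira is treated as also owning Keanu Ferreira's interest in Talon Ventures LLC, giving 48% + 52% = 100%.
By sibling attribution (R1), Ingrid Ferreira is treated as also owning Keanu Ferreira's interest in Meridian Energy Co, giving 45% + 39% = 84%.
Chain via Talon Ventures LLC (R2): 100% × 43% = 43% of Quarry Foods Inc.
Chain via Meridian Energy Co. (R2): 84% × 34% = 28.56% of Quarry Foods Inc.
Direct interest in Quarry Foods Inc: 8%.
Aggregating (R3): 43% + 28.56% + 8% = 79.56%.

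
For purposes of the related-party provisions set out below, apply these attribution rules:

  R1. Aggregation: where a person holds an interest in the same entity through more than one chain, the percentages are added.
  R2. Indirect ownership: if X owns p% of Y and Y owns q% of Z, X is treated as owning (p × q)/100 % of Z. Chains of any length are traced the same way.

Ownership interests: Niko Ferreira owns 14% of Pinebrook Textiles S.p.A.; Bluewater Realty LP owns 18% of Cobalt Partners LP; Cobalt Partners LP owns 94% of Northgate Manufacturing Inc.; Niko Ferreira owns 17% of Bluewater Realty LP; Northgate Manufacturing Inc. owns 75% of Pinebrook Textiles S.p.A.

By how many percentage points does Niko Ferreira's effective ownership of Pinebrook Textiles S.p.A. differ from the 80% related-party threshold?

63.8427

Chain via Bluewater Realty LP → Cobalt Partners LP → Northgate Manufacturing Inc. (R2): 17% × 18% × 94% × 75% = 2.1573% of Pinebrook Textiles S.p.A.
Direct interest in Pinebrook Textiles S.p.A: 14%.
Aggregating (R1): 2.1573% + 14% = 16.1573%.
16.1573% falls short of the 80% threshold by 63.8427 percentage points.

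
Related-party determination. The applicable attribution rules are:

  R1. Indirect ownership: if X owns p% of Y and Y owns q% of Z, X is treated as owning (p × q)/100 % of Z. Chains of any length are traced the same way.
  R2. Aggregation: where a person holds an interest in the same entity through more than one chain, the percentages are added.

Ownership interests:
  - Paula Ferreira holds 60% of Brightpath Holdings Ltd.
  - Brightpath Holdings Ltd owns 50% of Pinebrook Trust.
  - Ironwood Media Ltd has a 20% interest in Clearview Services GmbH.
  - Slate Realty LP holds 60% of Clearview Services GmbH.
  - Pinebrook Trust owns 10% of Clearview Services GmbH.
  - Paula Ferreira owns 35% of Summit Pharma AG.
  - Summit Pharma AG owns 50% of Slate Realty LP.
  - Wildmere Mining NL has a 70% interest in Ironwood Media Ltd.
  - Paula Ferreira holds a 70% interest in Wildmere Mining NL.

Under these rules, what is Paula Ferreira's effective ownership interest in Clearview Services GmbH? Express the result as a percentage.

Chain via Summit Pharma AG → Slate Realty LP (R1): 35% × 50% × 60% = 10.5% of Clearview Services GmbH.
Chain via Brightpath Holdings Ltd → Pinebrook Trust (R1): 60% × 50% × 10% = 3% of Clearview Services GmbH.
Chain via Wildmere Mining NL → Ironwood Media Ltd (R1): 70% × 70% × 20% = 9.8% of Clearview Services GmbH.
Aggregating (R2): 10.5% + 3% + 9.8% = 23.3%.

23.3%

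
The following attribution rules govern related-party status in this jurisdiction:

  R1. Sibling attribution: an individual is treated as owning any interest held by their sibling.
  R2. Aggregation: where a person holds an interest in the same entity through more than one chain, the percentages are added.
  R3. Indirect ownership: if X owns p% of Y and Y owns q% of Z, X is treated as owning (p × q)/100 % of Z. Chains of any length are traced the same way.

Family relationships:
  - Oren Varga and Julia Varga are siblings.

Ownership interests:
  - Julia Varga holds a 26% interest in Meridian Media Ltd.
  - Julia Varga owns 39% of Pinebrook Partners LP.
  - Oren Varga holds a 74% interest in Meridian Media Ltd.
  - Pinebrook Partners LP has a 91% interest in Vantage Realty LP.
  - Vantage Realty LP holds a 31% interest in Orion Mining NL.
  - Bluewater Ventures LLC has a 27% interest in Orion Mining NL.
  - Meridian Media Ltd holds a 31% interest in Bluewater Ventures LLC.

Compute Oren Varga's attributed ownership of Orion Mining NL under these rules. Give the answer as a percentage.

By sibling attribution (R1), Oren Varga is treated as also owning Julia Varga's interest in Meridian Media Ltd, giving 74% + 26% = 100%.
By sibling attribution (R1), Oren Varga is treated as owning Julia Varga's 39% interest in Pinebrook Partners LP.
Chain via Meridian Media Ltd → Bluewater Ventures LLC (R3): 100% × 31% × 27% = 8.37% of Orion Mining NL.
Chain via Pinebrook Partners LP → Vantage Realty LP (R3): 39% × 91% × 31% = 11.0019% of Orion Mining NL.
Aggregating (R2): 8.37% + 11.0019% = 19.3719%.

19.3719%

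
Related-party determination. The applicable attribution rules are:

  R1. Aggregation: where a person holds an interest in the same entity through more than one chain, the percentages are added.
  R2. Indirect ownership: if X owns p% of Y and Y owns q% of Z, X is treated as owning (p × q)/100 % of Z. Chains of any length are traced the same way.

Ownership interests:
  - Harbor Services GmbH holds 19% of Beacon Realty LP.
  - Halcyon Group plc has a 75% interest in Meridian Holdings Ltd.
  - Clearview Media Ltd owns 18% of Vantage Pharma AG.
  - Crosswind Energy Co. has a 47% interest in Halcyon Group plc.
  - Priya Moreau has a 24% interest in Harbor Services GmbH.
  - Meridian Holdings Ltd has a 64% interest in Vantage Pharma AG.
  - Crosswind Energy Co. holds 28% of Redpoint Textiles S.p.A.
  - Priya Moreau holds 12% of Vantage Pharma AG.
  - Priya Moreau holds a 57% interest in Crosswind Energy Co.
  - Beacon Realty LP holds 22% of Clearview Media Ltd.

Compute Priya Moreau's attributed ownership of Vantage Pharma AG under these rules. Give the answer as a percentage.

Chain via Crosswind Energy Co. → Halcyon Group plc → Meridian Holdings Ltd (R2): 57% × 47% × 75% × 64% = 12.8592% of Vantage Pharma AG.
Chain via Harbor Services GmbH → Beacon Realty LP → Clearview Media Ltd (R2): 24% × 19% × 22% × 18% = 0.180576% of Vantage Pharma AG.
Direct interest in Vantage Pharma AG: 12%.
Aggregating (R1): 12.8592% + 0.180576% + 12% = 25.039776%.

25.039776%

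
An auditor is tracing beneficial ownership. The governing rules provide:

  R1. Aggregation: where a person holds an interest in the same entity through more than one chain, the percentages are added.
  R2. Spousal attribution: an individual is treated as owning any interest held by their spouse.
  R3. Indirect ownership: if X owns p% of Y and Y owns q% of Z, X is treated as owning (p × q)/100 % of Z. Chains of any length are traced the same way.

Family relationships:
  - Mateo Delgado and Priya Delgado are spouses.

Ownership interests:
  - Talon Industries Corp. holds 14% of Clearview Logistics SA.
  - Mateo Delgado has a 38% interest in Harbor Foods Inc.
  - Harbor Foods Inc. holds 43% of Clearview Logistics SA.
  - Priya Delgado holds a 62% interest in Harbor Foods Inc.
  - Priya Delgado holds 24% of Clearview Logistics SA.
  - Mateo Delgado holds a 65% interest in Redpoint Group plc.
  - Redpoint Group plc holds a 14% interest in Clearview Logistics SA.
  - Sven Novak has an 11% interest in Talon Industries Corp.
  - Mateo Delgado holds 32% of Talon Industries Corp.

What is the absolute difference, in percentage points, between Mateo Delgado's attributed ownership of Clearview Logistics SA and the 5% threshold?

75.58

By spousal attribution (R2), Mateo Delgado is treated as also owning Priya Delgado's interest in Harbor Foods Inc, giving 38% + 62% = 100%.
By spousal attribution (R2), Mateo Delgado is treated as owning Priya Delgado's 24% interest in Clearview Logistics SA.
Chain via Talon Industries Corp. (R3): 32% × 14% = 4.48% of Clearview Logistics SA.
Chain via Redpoint Group plc (R3): 65% × 14% = 9.1% of Clearview Logistics SA.
Chain via Harbor Foods Inc. (R3): 100% × 43% = 43% of Clearview Logistics SA.
Direct interest in Clearview Logistics SA: 24%.
Aggregating (R1): 4.48% + 9.1% + 43% + 24% = 80.58%.
80.58% exceeds the 5% threshold by 75.58 percentage points.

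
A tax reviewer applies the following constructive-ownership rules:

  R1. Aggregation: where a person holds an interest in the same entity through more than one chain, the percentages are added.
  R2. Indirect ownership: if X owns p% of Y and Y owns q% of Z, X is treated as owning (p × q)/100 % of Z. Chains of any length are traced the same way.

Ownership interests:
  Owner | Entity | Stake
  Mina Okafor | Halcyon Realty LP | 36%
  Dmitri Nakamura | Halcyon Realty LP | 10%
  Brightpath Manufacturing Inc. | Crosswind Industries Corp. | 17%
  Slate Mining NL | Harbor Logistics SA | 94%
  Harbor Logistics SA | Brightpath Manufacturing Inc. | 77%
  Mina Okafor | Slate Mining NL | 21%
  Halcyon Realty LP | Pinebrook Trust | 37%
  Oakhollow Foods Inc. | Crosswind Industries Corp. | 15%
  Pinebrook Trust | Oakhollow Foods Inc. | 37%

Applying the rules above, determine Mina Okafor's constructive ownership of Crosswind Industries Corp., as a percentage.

3.323226%

Chain via Slate Mining NL → Harbor Logistics SA → Brightpath Manufacturing Inc. (R2): 21% × 94% × 77% × 17% = 2.583966% of Crosswind Industries Corp.
Chain via Halcyon Realty LP → Pinebrook Trust → Oakhollow Foods Inc. (R2): 36% × 37% × 37% × 15% = 0.73926% of Crosswind Industries Corp.
Aggregating (R1): 2.583966% + 0.73926% = 3.323226%.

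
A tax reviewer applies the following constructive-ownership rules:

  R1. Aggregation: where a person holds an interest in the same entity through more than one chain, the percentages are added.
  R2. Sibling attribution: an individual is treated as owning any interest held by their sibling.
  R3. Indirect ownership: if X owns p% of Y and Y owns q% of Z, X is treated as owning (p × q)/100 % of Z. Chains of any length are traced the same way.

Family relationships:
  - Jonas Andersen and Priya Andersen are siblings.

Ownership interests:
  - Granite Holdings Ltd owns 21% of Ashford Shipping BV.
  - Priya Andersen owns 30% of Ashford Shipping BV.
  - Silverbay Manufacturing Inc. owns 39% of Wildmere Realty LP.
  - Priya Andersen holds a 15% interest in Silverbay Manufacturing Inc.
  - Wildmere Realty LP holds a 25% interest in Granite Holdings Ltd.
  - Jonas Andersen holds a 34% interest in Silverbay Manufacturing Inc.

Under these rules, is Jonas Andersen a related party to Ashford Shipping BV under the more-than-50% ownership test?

No

By sibling attribution (R2), Jonas Andersen is treated as also owning Priya Andersen's interest in Silverbay Manufacturing Inc, giving 34% + 15% = 49%.
By sibling attribution (R2), Jonas Andersen is treated as owning Priya Andersen's 30% interest in Ashford Shipping BV.
Chain via Silverbay Manufacturing Inc. → Wildmere Realty LP → Granite Holdings Ltd (R3): 49% × 39% × 25% × 21% = 1.003275% of Ashford Shipping BV.
Direct interest in Ashford Shipping BV: 30%.
Aggregating (R1): 1.003275% + 30% = 31.003275%.
31.003275% does not exceed the 50% threshold, so Jonas is not a related party to Ashford Shipping BV.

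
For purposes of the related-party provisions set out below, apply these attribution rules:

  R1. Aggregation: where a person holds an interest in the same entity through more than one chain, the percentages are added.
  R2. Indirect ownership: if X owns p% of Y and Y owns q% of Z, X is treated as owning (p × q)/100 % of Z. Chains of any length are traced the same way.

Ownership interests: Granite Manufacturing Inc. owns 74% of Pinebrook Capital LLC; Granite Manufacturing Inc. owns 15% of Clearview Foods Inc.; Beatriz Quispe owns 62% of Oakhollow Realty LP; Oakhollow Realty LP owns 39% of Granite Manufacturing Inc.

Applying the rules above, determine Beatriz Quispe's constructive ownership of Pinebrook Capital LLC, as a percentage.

Chain via Oakhollow Realty LP → Granite Manufacturing Inc. (R2): 62% × 39% × 74% = 17.8932% of Pinebrook Capital LLC.

17.8932%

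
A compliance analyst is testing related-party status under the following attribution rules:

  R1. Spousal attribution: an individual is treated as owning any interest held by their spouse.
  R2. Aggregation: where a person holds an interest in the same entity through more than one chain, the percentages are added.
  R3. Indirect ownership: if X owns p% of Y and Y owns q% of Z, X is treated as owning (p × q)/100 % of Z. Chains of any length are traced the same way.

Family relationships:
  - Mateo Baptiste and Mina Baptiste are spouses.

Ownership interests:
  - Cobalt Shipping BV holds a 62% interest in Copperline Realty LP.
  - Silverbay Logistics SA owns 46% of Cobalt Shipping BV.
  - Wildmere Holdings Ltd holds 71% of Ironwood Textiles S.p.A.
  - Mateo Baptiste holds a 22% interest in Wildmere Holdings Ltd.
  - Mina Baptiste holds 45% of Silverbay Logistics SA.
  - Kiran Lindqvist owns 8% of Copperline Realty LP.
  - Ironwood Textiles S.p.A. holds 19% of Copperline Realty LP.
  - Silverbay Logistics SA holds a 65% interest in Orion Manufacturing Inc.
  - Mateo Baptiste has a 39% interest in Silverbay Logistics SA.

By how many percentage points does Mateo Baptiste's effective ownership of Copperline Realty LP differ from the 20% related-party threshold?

By spousal attribution (R1), Mateo Baptiste is treated as also owning Mina Baptiste's interest in Silverbay Logistics SA, giving 39% + 45% = 84%.
Chain via Silverbay Logistics SA → Cobalt Shipping BV (R3): 84% × 46% × 62% = 23.9568% of Copperline Realty LP.
Chain via Wildmere Holdings Ltd → Ironwood Textiles S.p.A. (R3): 22% × 71% × 19% = 2.9678% of Copperline Realty LP.
Aggregating (R2): 23.9568% + 2.9678% = 26.9246%.
26.9246% exceeds the 20% threshold by 6.9246 percentage points.

6.9246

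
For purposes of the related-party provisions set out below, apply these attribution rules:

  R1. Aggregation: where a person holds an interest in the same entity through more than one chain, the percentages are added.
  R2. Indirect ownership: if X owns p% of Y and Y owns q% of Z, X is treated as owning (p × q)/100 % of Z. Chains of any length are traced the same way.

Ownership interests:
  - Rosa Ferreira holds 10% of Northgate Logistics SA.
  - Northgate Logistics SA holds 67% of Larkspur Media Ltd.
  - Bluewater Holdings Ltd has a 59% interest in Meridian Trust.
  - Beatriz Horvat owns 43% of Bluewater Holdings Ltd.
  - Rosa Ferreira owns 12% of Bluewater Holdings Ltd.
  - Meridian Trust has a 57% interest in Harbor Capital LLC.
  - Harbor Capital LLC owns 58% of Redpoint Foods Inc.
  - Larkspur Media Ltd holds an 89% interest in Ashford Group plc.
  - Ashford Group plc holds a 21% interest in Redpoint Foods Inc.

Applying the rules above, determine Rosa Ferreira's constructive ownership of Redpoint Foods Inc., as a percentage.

3.592878%

Chain via Bluewater Holdings Ltd → Meridian Trust → Harbor Capital LLC (R2): 12% × 59% × 57% × 58% = 2.340648% of Redpoint Foods Inc.
Chain via Northgate Logistics SA → Larkspur Media Ltd → Ashford Group plc (R2): 10% × 67% × 89% × 21% = 1.25223% of Redpoint Foods Inc.
Aggregating (R1): 2.340648% + 1.25223% = 3.592878%.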